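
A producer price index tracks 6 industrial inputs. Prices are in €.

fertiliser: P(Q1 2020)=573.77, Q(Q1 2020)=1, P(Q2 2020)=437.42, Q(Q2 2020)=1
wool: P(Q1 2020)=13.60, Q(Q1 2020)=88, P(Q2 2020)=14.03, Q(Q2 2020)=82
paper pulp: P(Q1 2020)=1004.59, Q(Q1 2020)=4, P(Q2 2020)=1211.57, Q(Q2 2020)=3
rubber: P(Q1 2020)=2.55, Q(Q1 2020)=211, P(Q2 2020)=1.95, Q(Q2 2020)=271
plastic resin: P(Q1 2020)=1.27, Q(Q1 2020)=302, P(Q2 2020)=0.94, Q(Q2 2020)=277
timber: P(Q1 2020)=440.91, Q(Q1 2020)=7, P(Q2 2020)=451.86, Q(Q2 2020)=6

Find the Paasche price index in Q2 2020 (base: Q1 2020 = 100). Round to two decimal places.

103.95

Paasche price index uses current-period quantities as weights.
ΣP(Q2 2020)·Q(Q2 2020) = 437.42×1 + 14.03×82 + 1211.57×3 + 1.95×271 + 0.94×277 + 451.86×6 = 437.42 + 1150.46 + 3634.71 + 528.45 + 260.38 + 2711.16 = 8722.58
ΣP(Q1 2020)·Q(Q2 2020) = 573.77×1 + 13.60×82 + 1004.59×3 + 2.55×271 + 1.27×277 + 440.91×6 = 573.77 + 1115.2 + 3013.77 + 691.05 + 351.79 + 2645.46 = 8391.04
Index = 8722.58 / 8391.04 × 100 = 103.9511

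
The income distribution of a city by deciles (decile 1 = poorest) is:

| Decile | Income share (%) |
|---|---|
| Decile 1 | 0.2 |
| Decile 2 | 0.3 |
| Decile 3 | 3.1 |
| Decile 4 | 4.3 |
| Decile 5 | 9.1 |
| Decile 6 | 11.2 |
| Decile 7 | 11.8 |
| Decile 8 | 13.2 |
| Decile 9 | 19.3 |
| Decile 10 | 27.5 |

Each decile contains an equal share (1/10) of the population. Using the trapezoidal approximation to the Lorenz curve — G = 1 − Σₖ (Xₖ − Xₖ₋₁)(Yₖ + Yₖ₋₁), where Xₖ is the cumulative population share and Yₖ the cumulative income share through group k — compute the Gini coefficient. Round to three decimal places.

0.454

Cumulative income shares Yₖ: 0.0020, 0.0050, 0.0360, 0.0790, 0.1700, 0.2820, 0.4000, 0.5320, 0.7250, 1.0000
Σ (Xₖ−Xₖ₋₁)(Yₖ+Yₖ₋₁) = (1/10)(0.0020+0.0000) + (1/10)(0.0050+0.0020) + (1/10)(0.0360+0.0050) + (1/10)(0.0790+0.0360) + (1/10)(0.1700+0.0790) + (1/10)(0.2820+0.1700) + (1/10)(0.4000+0.2820) + (1/10)(0.5320+0.4000) + (1/10)(0.7250+0.5320) + (1/10)(1.0000+0.7250)
  = 0.0002 + 0.0007 + 0.0041 + 0.0115 + 0.0249 + 0.0452 + 0.0682 + 0.0932 + 0.1257 + 0.1725 = 0.5462
G = 1 − 0.5462 = 0.4538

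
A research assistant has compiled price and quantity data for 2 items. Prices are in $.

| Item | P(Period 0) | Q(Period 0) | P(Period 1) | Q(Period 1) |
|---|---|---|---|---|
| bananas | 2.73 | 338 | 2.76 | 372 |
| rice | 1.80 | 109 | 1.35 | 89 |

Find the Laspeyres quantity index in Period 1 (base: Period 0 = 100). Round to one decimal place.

Laspeyres quantity index uses base-period prices as weights.
ΣP(Period 0)·Q(Period 1) = 2.73×372 + 1.80×89 = 1015.56 + 160.2 = 1175.76
ΣP(Period 0)·Q(Period 0) = 2.73×338 + 1.80×109 = 922.74 + 196.2 = 1118.94
Index = 1175.76 / 1118.94 × 100 = 105.0780

105.1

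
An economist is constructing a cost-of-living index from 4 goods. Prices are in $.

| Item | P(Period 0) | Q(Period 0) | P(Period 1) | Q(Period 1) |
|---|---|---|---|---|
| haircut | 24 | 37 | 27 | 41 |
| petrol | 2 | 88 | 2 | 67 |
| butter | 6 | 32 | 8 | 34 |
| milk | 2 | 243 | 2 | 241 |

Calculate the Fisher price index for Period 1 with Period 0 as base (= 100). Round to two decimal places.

Laspeyres component (base-period weights):
ΣP(Period 1)Q(Period 0) = 27×37 + 2×88 + 8×32 + 2×243 = 999 + 176 + 256 + 486 = 1917
ΣP(Period 0)Q(Period 0) = 24×37 + 2×88 + 6×32 + 2×243 = 888 + 176 + 192 + 486 = 1742
L = 1917 / 1742 × 100 = 110.0459
Paasche component (current-period weights):
ΣP(Period 1)Q(Period 1) = 27×41 + 2×67 + 8×34 + 2×241 = 1107 + 134 + 272 + 482 = 1995
ΣP(Period 0)Q(Period 1) = 24×41 + 2×67 + 6×34 + 2×241 = 984 + 134 + 204 + 482 = 1804
P = 1995 / 1804 × 100 = 110.5876
Fisher = √(L × P) = √(110.0459 × 110.5876) = 110.3164

110.32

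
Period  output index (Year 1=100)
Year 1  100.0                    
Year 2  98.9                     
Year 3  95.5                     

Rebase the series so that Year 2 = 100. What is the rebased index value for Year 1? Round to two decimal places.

Rebased(Year 1) = 100.0 / 98.9 × 100 = 101.1122

101.11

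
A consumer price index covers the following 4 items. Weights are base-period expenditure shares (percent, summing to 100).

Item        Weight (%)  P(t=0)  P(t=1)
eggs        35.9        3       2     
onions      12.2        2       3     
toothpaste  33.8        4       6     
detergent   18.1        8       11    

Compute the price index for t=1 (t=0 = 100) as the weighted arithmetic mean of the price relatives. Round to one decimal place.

eggs: 35.9 × (2/3) = 35.9 × 0.666667 = 23.9333
onions: 12.2 × (3/2) = 12.2 × 1.500000 = 18.3000
toothpaste: 33.8 × (6/4) = 33.8 × 1.500000 = 50.7000
detergent: 18.1 × (11/8) = 18.1 × 1.375000 = 24.8875
Index = Σ wᵢ·(p₁ᵢ/p₀ᵢ) = 23.9333 + 18.3000 + 50.7000 + 24.8875 = 117.8208

117.8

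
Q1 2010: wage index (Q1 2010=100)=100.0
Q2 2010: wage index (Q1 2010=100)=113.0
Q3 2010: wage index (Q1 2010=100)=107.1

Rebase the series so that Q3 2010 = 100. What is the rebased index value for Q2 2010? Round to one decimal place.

105.5

Rebased(Q2 2010) = 113.0 / 107.1 × 100 = 105.5089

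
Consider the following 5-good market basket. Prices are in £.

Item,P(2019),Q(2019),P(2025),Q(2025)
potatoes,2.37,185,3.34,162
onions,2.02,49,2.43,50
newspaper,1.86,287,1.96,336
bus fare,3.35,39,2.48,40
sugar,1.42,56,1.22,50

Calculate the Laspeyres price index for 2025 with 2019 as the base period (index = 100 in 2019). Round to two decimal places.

Laspeyres price index uses base-period quantities as weights.
ΣP(2025)·Q(2019) = 3.34×185 + 2.43×49 + 1.96×287 + 2.48×39 + 1.22×56 = 617.9 + 119.07 + 562.52 + 96.72 + 68.32 = 1464.53
ΣP(2019)·Q(2019) = 2.37×185 + 2.02×49 + 1.86×287 + 3.35×39 + 1.42×56 = 438.45 + 98.98 + 533.82 + 130.65 + 79.52 = 1281.42
Index = 1464.53 / 1281.42 × 100 = 114.2896

114.29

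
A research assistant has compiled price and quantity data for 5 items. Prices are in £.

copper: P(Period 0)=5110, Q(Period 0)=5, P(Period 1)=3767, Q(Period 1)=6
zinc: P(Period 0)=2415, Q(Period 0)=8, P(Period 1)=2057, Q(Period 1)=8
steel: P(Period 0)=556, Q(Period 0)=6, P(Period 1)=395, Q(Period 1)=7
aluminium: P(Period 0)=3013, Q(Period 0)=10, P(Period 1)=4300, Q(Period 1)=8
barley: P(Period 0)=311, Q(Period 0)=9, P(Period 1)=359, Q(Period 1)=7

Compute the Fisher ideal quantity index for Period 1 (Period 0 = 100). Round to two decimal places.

96.29

Laspeyres component (base-period weights):
ΣP(Period 0)Q(Period 1) = 5110×6 + 2415×8 + 556×7 + 3013×8 + 311×7 = 30660 + 19320 + 3892 + 24104 + 2177 = 80153
ΣP(Period 0)Q(Period 0) = 5110×5 + 2415×8 + 556×6 + 3013×10 + 311×9 = 25550 + 19320 + 3336 + 30130 + 2799 = 81135
L = 80153 / 81135 × 100 = 98.7897
Paasche component (current-period weights):
ΣP(Period 1)Q(Period 1) = 3767×6 + 2057×8 + 395×7 + 4300×8 + 359×7 = 22602 + 16456 + 2765 + 34400 + 2513 = 78736
ΣP(Period 1)Q(Period 0) = 3767×5 + 2057×8 + 395×6 + 4300×10 + 359×9 = 18835 + 16456 + 2370 + 43000 + 3231 = 83892
P = 78736 / 83892 × 100 = 93.8540
Fisher = √(L × P) = √(98.7897 × 93.8540) = 96.2902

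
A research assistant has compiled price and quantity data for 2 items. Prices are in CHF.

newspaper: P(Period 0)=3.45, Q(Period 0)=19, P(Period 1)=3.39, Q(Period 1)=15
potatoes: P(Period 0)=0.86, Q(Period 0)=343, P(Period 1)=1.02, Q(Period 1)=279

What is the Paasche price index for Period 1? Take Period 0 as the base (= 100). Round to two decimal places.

115.00

Paasche price index uses current-period quantities as weights.
ΣP(Period 1)·Q(Period 1) = 3.39×15 + 1.02×279 = 50.85 + 284.58 = 335.43
ΣP(Period 0)·Q(Period 1) = 3.45×15 + 0.86×279 = 51.75 + 239.94 = 291.69
Index = 335.43 / 291.69 × 100 = 114.9954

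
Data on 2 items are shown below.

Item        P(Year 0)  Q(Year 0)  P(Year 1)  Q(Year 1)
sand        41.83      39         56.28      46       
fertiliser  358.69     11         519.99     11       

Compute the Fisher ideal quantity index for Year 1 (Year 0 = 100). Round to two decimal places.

105.11

Laspeyres component (base-period weights):
ΣP(Year 0)Q(Year 1) = 41.83×46 + 358.69×11 = 1924.18 + 3945.59 = 5869.77
ΣP(Year 0)Q(Year 0) = 41.83×39 + 358.69×11 = 1631.37 + 3945.59 = 5576.96
L = 5869.77 / 5576.96 × 100 = 105.2504
Paasche component (current-period weights):
ΣP(Year 1)Q(Year 1) = 56.28×46 + 519.99×11 = 2588.88 + 5719.89 = 8308.77
ΣP(Year 1)Q(Year 0) = 56.28×39 + 519.99×11 = 2194.92 + 5719.89 = 7914.81
P = 8308.77 / 7914.81 × 100 = 104.9775
Fisher = √(L × P) = √(105.2504 × 104.9775) = 105.1138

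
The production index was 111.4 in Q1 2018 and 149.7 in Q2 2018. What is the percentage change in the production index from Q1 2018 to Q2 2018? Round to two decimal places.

Change = (149.7 − 111.4) / 111.4 × 100
       = 38.3 / 111.4 × 100 = 34.3806%

34.38%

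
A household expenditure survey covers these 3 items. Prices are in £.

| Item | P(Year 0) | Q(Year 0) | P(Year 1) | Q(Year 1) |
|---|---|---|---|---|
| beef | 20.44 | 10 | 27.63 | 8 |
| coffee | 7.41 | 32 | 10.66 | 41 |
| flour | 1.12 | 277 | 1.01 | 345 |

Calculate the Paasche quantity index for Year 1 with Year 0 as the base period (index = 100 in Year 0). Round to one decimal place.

Paasche quantity index uses current-period prices as weights.
ΣP(Year 1)·Q(Year 1) = 27.63×8 + 10.66×41 + 1.01×345 = 221.04 + 437.06 + 348.45 = 1006.55
ΣP(Year 1)·Q(Year 0) = 27.63×10 + 10.66×32 + 1.01×277 = 276.3 + 341.12 + 279.77 = 897.19
Index = 1006.55 / 897.19 × 100 = 112.1892

112.2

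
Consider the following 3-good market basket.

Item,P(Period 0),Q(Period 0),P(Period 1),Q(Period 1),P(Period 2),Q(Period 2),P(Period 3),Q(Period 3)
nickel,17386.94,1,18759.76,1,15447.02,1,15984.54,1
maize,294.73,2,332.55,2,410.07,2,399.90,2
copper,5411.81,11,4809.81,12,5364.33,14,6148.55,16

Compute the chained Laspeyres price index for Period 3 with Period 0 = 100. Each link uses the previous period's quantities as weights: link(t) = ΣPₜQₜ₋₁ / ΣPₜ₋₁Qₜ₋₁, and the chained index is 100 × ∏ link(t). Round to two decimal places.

109.83

Link Period 0→Period 1:
ΣP(Period 1)Q(Period 0) = 18759.76×1 + 332.55×2 + 4809.81×11 = 18759.76 + 665.1 + 52907.91 = 72332.77
ΣP(Period 0)Q(Period 0) = 17386.94×1 + 294.73×2 + 5411.81×11 = 17386.94 + 589.46 + 59529.91 = 77506.31
link = 72332.77/77506.31 = 0.933250
Link Period 1→Period 2:
ΣP(Period 2)Q(Period 1) = 15447.02×1 + 410.07×2 + 5364.33×12 = 15447.02 + 820.14 + 64371.96 = 80639.12
ΣP(Period 1)Q(Period 1) = 18759.76×1 + 332.55×2 + 4809.81×12 = 18759.76 + 665.1 + 57717.72 = 77142.58
link = 80639.12/77142.58 = 1.045326
Link Period 2→Period 3:
ΣP(Period 3)Q(Period 2) = 15984.54×1 + 399.90×2 + 6148.55×14 = 15984.54 + 799.8 + 86079.7 = 102864.04
ΣP(Period 2)Q(Period 2) = 15447.02×1 + 410.07×2 + 5364.33×14 = 15447.02 + 820.14 + 75100.62 = 91367.78
link = 102864.04/91367.78 = 1.125824
Chained index = 100 × 0.933250 × 1.045326 × 1.125824 = 109.8298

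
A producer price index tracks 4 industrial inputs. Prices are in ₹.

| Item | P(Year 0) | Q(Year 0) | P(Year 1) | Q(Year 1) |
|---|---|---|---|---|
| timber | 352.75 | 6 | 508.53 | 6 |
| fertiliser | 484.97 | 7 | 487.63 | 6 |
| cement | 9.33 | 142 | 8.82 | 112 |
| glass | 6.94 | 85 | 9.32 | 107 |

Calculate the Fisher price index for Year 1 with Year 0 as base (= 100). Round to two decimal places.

115.71

Laspeyres component (base-period weights):
ΣP(Year 1)Q(Year 0) = 508.53×6 + 487.63×7 + 8.82×142 + 9.32×85 = 3051.18 + 3413.41 + 1252.44 + 792.2 = 8509.23
ΣP(Year 0)Q(Year 0) = 352.75×6 + 484.97×7 + 9.33×142 + 6.94×85 = 2116.5 + 3394.79 + 1324.86 + 589.9 = 7426.05
L = 8509.23 / 7426.05 × 100 = 114.5862
Paasche component (current-period weights):
ΣP(Year 1)Q(Year 1) = 508.53×6 + 487.63×6 + 8.82×112 + 9.32×107 = 3051.18 + 2925.78 + 987.84 + 997.24 = 7962.04
ΣP(Year 0)Q(Year 1) = 352.75×6 + 484.97×6 + 9.33×112 + 6.94×107 = 2116.5 + 2909.82 + 1044.96 + 742.58 = 6813.86
P = 7962.04 / 6813.86 × 100 = 116.8507
Fisher = √(L × P) = √(114.5862 × 116.8507) = 115.7129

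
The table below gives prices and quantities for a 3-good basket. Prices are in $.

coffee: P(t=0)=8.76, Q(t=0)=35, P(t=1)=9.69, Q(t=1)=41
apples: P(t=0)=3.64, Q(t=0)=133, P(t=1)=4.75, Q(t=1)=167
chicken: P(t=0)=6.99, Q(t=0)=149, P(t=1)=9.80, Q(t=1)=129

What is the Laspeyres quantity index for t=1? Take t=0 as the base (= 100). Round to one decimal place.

102.0

Laspeyres quantity index uses base-period prices as weights.
ΣP(t=0)·Q(t=1) = 8.76×41 + 3.64×167 + 6.99×129 = 359.16 + 607.88 + 901.71 = 1868.75
ΣP(t=0)·Q(t=0) = 8.76×35 + 3.64×133 + 6.99×149 = 306.6 + 484.12 + 1041.51 = 1832.23
Index = 1868.75 / 1832.23 × 100 = 101.9932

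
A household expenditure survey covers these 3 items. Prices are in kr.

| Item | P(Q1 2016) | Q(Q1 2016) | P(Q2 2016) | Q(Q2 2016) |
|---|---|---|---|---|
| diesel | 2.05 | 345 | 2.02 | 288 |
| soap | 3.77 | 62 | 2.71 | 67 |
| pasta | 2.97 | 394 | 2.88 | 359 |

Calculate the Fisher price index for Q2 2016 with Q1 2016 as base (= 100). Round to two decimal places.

94.43

Laspeyres component (base-period weights):
ΣP(Q2 2016)Q(Q1 2016) = 2.02×345 + 2.71×62 + 2.88×394 = 696.9 + 168.02 + 1134.72 = 1999.64
ΣP(Q1 2016)Q(Q1 2016) = 2.05×345 + 3.77×62 + 2.97×394 = 707.25 + 233.74 + 1170.18 = 2111.17
L = 1999.64 / 2111.17 × 100 = 94.7171
Paasche component (current-period weights):
ΣP(Q2 2016)Q(Q2 2016) = 2.02×288 + 2.71×67 + 2.88×359 = 581.76 + 181.57 + 1033.92 = 1797.25
ΣP(Q1 2016)Q(Q2 2016) = 2.05×288 + 3.77×67 + 2.97×359 = 590.4 + 252.59 + 1066.23 = 1909.22
P = 1797.25 / 1909.22 × 100 = 94.1353
Fisher = √(L × P) = √(94.7171 × 94.1353) = 94.4258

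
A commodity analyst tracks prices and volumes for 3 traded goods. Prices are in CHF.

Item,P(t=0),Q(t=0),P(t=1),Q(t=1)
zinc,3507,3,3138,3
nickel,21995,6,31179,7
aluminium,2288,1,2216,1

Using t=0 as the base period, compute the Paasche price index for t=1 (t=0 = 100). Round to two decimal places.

Paasche price index uses current-period quantities as weights.
ΣP(t=1)·Q(t=1) = 3138×3 + 31179×7 + 2216×1 = 9414 + 218253 + 2216 = 229883
ΣP(t=0)·Q(t=1) = 3507×3 + 21995×7 + 2288×1 = 10521 + 153965 + 2288 = 166774
Index = 229883 / 166774 × 100 = 137.8410

137.84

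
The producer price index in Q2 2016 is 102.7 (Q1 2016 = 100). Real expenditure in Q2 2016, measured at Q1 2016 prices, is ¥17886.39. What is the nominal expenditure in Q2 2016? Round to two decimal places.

18369.32

Nominal = Real × (Index/100) = 17886.39 × (102.7/100)
        = 17886.39 × 1.027 = 18369.3225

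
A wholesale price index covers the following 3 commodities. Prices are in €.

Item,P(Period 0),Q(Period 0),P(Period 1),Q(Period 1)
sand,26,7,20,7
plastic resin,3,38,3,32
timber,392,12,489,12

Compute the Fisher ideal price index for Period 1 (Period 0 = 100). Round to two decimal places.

122.48

Laspeyres component (base-period weights):
ΣP(Period 1)Q(Period 0) = 20×7 + 3×38 + 489×12 = 140 + 114 + 5868 = 6122
ΣP(Period 0)Q(Period 0) = 26×7 + 3×38 + 392×12 = 182 + 114 + 4704 = 5000
L = 6122 / 5000 × 100 = 122.4400
Paasche component (current-period weights):
ΣP(Period 1)Q(Period 1) = 20×7 + 3×32 + 489×12 = 140 + 96 + 5868 = 6104
ΣP(Period 0)Q(Period 1) = 26×7 + 3×32 + 392×12 = 182 + 96 + 4704 = 4982
P = 6104 / 4982 × 100 = 122.5211
Fisher = √(L × P) = √(122.4400 × 122.5211) = 122.4805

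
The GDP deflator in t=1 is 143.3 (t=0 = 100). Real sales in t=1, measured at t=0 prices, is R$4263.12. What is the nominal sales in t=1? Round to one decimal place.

6109.1

Nominal = Real × (Index/100) = 4263.12 × (143.3/100)
        = 4263.12 × 1.433 = 6109.0510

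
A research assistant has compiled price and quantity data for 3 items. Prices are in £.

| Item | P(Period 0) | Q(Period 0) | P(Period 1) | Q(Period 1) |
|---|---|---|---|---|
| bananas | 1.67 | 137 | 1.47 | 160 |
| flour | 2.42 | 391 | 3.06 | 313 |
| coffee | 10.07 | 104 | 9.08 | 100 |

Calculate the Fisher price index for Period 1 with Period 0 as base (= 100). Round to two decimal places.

Laspeyres component (base-period weights):
ΣP(Period 1)Q(Period 0) = 1.47×137 + 3.06×391 + 9.08×104 = 201.39 + 1196.46 + 944.32 = 2342.17
ΣP(Period 0)Q(Period 0) = 1.67×137 + 2.42×391 + 10.07×104 = 228.79 + 946.22 + 1047.28 = 2222.29
L = 2342.17 / 2222.29 × 100 = 105.3944
Paasche component (current-period weights):
ΣP(Period 1)Q(Period 1) = 1.47×160 + 3.06×313 + 9.08×100 = 235.2 + 957.78 + 908 = 2100.98
ΣP(Period 0)Q(Period 1) = 1.67×160 + 2.42×313 + 10.07×100 = 267.2 + 757.46 + 1007 = 2031.66
P = 2100.98 / 2031.66 × 100 = 103.4120
Fisher = √(L × P) = √(105.3944 × 103.4120) = 104.3985

104.40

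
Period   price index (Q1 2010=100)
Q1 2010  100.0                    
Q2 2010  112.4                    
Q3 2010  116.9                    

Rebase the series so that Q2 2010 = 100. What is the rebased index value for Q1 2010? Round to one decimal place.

89.0

Rebased(Q1 2010) = 100.0 / 112.4 × 100 = 88.9680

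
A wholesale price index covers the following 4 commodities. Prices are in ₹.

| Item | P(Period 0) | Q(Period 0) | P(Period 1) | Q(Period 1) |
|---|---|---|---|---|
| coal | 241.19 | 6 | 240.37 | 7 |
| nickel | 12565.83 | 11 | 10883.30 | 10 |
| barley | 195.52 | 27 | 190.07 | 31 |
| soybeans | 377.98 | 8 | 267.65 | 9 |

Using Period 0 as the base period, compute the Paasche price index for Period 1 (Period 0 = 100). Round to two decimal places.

Paasche price index uses current-period quantities as weights.
ΣP(Period 1)·Q(Period 1) = 240.37×7 + 10883.30×10 + 190.07×31 + 267.65×9 = 1682.59 + 108833 + 5892.17 + 2408.85 = 118816.61
ΣP(Period 0)·Q(Period 1) = 241.19×7 + 12565.83×10 + 195.52×31 + 377.98×9 = 1688.33 + 125658.3 + 6061.12 + 3401.82 = 136809.57
Index = 118816.61 / 136809.57 × 100 = 86.8482

86.85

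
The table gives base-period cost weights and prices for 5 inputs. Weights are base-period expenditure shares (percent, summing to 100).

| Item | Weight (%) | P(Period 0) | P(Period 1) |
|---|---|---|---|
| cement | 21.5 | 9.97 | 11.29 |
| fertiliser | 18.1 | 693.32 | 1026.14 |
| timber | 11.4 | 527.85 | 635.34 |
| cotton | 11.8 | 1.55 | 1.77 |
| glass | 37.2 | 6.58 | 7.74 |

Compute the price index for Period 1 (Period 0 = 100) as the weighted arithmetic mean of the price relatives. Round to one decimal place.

122.1

cement: 21.5 × (11.29/9.97) = 21.5 × 1.132397 = 24.3465
fertiliser: 18.1 × (1026.14/693.32) = 18.1 × 1.480038 = 26.7887
timber: 11.4 × (635.34/527.85) = 11.4 × 1.203637 = 13.7215
cotton: 11.8 × (1.77/1.55) = 11.8 × 1.141935 = 13.4748
glass: 37.2 × (7.74/6.58) = 37.2 × 1.176292 = 43.7581
Index = Σ wᵢ·(p₁ᵢ/p₀ᵢ) = 24.3465 + 26.7887 + 13.7215 + 13.4748 + 43.7581 = 122.0896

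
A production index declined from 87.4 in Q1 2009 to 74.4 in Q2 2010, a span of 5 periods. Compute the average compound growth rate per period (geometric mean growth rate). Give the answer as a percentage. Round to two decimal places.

Growth factor = (74.4/87.4)^(1/5) = (0.851259)^(1/5) = 0.968305
Growth rate = 0.968305 − 1 = -0.031695 = -3.1695%

-3.17%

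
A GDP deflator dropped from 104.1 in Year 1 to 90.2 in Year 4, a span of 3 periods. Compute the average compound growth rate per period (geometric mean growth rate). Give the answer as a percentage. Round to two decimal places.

Growth factor = (90.2/104.1)^(1/3) = (0.866475)^(1/3) = 0.953349
Growth rate = 0.953349 − 1 = -0.046651 = -4.6651%

-4.67%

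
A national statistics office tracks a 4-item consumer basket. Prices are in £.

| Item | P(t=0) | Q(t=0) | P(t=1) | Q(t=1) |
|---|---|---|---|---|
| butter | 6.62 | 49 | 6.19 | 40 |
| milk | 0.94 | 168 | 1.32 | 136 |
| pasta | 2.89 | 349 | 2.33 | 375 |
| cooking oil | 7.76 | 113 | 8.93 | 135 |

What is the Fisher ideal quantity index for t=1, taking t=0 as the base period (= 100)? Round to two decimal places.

Laspeyres component (base-period weights):
ΣP(t=0)Q(t=1) = 6.62×40 + 0.94×136 + 2.89×375 + 7.76×135 = 264.8 + 127.84 + 1083.75 + 1047.6 = 2523.99
ΣP(t=0)Q(t=0) = 6.62×49 + 0.94×168 + 2.89×349 + 7.76×113 = 324.38 + 157.92 + 1008.61 + 876.88 = 2367.79
L = 2523.99 / 2367.79 × 100 = 106.5969
Paasche component (current-period weights):
ΣP(t=1)Q(t=1) = 6.19×40 + 1.32×136 + 2.33×375 + 8.93×135 = 247.6 + 179.52 + 873.75 + 1205.55 = 2506.42
ΣP(t=1)Q(t=0) = 6.19×49 + 1.32×168 + 2.33×349 + 8.93×113 = 303.31 + 221.76 + 813.17 + 1009.09 = 2347.33
P = 2506.42 / 2347.33 × 100 = 106.7775
Fisher = √(L × P) = √(106.5969 × 106.7775) = 106.6871

106.69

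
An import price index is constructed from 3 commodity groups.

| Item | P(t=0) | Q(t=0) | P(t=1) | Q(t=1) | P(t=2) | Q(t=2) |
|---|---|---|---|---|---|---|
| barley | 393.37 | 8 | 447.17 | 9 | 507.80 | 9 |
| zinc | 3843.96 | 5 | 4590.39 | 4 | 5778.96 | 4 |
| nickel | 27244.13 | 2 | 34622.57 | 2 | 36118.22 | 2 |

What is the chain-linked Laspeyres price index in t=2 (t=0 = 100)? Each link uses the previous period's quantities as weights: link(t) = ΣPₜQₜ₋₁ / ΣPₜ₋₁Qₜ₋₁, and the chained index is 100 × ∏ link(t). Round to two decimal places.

135.89

Link t=0→t=1:
ΣP(t=1)Q(t=0) = 447.17×8 + 4590.39×5 + 34622.57×2 = 3577.36 + 22951.95 + 69245.14 = 95774.45
ΣP(t=0)Q(t=0) = 393.37×8 + 3843.96×5 + 27244.13×2 = 3146.96 + 19219.8 + 54488.26 = 76855.02
link = 95774.45/76855.02 = 1.246170
Link t=1→t=2:
ΣP(t=2)Q(t=1) = 507.80×9 + 5778.96×4 + 36118.22×2 = 4570.2 + 23115.84 + 72236.44 = 99922.48
ΣP(t=1)Q(t=1) = 447.17×9 + 4590.39×4 + 34622.57×2 = 4024.53 + 18361.56 + 69245.14 = 91631.23
link = 99922.48/91631.23 = 1.090485
Chained index = 100 × 1.246170 × 1.090485 = 135.8930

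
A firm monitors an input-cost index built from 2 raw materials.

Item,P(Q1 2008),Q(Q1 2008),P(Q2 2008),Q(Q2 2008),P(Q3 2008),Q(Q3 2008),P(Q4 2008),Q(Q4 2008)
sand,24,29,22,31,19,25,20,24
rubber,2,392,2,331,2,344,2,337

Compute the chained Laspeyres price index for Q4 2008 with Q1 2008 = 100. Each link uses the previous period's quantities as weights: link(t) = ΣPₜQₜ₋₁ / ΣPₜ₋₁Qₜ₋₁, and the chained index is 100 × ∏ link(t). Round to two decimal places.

91.36

Link Q1 2008→Q2 2008:
ΣP(Q2 2008)Q(Q1 2008) = 22×29 + 2×392 = 638 + 784 = 1422
ΣP(Q1 2008)Q(Q1 2008) = 24×29 + 2×392 = 696 + 784 = 1480
link = 1422/1480 = 0.960811
Link Q2 2008→Q3 2008:
ΣP(Q3 2008)Q(Q2 2008) = 19×31 + 2×331 = 589 + 662 = 1251
ΣP(Q2 2008)Q(Q2 2008) = 22×31 + 2×331 = 682 + 662 = 1344
link = 1251/1344 = 0.930804
Link Q3 2008→Q4 2008:
ΣP(Q4 2008)Q(Q3 2008) = 20×25 + 2×344 = 500 + 688 = 1188
ΣP(Q3 2008)Q(Q3 2008) = 19×25 + 2×344 = 475 + 688 = 1163
link = 1188/1163 = 1.021496
Chained index = 100 × 0.960811 × 0.930804 × 1.021496 = 91.3551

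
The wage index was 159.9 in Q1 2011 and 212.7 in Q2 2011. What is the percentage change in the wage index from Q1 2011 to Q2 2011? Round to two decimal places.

Change = (212.7 − 159.9) / 159.9 × 100
       = 52.8 / 159.9 × 100 = 33.0206%

33.02%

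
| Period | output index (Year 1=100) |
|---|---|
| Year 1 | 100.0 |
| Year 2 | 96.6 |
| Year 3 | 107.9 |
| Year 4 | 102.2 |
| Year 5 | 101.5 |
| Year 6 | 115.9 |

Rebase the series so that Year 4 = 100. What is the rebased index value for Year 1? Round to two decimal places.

97.85

Rebased(Year 1) = 100.0 / 102.2 × 100 = 97.8474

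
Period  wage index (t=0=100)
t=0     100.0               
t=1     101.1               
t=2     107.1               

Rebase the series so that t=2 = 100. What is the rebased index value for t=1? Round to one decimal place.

Rebased(t=1) = 101.1 / 107.1 × 100 = 94.3978

94.4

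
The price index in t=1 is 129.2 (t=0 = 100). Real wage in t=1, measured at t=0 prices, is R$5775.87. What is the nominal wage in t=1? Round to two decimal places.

7462.42

Nominal = Real × (Index/100) = 5775.87 × (129.2/100)
        = 5775.87 × 1.292 = 7462.4240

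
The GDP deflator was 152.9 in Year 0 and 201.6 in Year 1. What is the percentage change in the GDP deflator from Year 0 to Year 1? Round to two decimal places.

Change = (201.6 − 152.9) / 152.9 × 100
       = 48.7 / 152.9 × 100 = 31.8509%

31.85%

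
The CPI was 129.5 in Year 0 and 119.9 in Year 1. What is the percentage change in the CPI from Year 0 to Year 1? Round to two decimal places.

Change = (119.9 − 129.5) / 129.5 × 100
       = -9.6 / 129.5 × 100 = -7.4131%

-7.41%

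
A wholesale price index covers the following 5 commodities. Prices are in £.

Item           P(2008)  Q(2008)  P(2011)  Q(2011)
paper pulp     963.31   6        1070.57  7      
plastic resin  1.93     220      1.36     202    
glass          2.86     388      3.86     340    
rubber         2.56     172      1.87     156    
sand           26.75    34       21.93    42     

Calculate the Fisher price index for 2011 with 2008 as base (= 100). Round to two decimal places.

Laspeyres component (base-period weights):
ΣP(2011)Q(2008) = 1070.57×6 + 1.36×220 + 3.86×388 + 1.87×172 + 21.93×34 = 6423.42 + 299.2 + 1497.68 + 321.64 + 745.62 = 9287.56
ΣP(2008)Q(2008) = 963.31×6 + 1.93×220 + 2.86×388 + 2.56×172 + 26.75×34 = 5779.86 + 424.6 + 1109.68 + 440.32 + 909.5 = 8663.96
L = 9287.56 / 8663.96 × 100 = 107.1976
Paasche component (current-period weights):
ΣP(2011)Q(2011) = 1070.57×7 + 1.36×202 + 3.86×340 + 1.87×156 + 21.93×42 = 7493.99 + 274.72 + 1312.4 + 291.72 + 921.06 = 10293.89
ΣP(2008)Q(2011) = 963.31×7 + 1.93×202 + 2.86×340 + 2.56×156 + 26.75×42 = 6743.17 + 389.86 + 972.4 + 399.36 + 1123.5 = 9628.29
P = 10293.89 / 9628.29 × 100 = 106.9130
Fisher = √(L × P) = √(107.1976 × 106.9130) = 107.0552

107.06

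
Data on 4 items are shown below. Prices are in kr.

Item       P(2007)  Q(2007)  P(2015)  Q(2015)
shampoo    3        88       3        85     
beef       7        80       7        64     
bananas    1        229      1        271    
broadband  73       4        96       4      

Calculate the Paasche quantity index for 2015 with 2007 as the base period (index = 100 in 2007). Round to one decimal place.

Paasche quantity index uses current-period prices as weights.
ΣP(2015)·Q(2015) = 3×85 + 7×64 + 1×271 + 96×4 = 255 + 448 + 271 + 384 = 1358
ΣP(2015)·Q(2007) = 3×88 + 7×80 + 1×229 + 96×4 = 264 + 560 + 229 + 384 = 1437
Index = 1358 / 1437 × 100 = 94.5024

94.5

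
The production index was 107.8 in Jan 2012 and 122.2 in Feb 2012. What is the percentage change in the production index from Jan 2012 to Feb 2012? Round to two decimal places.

Change = (122.2 − 107.8) / 107.8 × 100
       = 14.4 / 107.8 × 100 = 13.3581%

13.36%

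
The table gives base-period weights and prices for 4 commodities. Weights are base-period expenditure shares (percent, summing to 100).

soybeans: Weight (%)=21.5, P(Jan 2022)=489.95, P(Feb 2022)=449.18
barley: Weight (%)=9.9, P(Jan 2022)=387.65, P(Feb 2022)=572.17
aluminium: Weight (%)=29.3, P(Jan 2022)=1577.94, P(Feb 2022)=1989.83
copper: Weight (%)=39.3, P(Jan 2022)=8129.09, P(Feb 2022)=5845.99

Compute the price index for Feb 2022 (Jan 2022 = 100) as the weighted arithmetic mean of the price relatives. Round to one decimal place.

soybeans: 21.5 × (449.18/489.95) = 21.5 × 0.916787 = 19.7109
barley: 9.9 × (572.17/387.65) = 9.9 × 1.475996 = 14.6124
aluminium: 29.3 × (1989.83/1577.94) = 29.3 × 1.261030 = 36.9482
copper: 39.3 × (5845.99/8129.09) = 39.3 × 0.719144 = 28.2624
Index = Σ wᵢ·(p₁ᵢ/p₀ᵢ) = 19.7109 + 14.6124 + 36.9482 + 28.2624 = 99.5339

99.5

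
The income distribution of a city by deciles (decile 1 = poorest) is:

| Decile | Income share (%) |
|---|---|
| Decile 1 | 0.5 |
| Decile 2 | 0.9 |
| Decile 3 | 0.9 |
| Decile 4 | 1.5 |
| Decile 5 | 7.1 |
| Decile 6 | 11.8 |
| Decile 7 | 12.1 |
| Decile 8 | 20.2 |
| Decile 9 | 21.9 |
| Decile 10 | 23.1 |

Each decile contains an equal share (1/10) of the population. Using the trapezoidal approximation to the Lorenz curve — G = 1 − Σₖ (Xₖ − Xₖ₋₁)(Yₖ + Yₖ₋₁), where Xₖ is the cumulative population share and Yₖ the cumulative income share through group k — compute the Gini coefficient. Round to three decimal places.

0.483

Cumulative income shares Yₖ: 0.0050, 0.0140, 0.0230, 0.0380, 0.1090, 0.2270, 0.3480, 0.5500, 0.7690, 1.0000
Σ (Xₖ−Xₖ₋₁)(Yₖ+Yₖ₋₁) = (1/10)(0.0050+0.0000) + (1/10)(0.0140+0.0050) + (1/10)(0.0230+0.0140) + (1/10)(0.0380+0.0230) + (1/10)(0.1090+0.0380) + (1/10)(0.2270+0.1090) + (1/10)(0.3480+0.2270) + (1/10)(0.5500+0.3480) + (1/10)(0.7690+0.5500) + (1/10)(1.0000+0.7690)
  = 0.0005 + 0.0019 + 0.0037 + 0.0061 + 0.0147 + 0.0336 + 0.0575 + 0.0898 + 0.1319 + 0.1769 = 0.5166
G = 1 − 0.5166 = 0.4834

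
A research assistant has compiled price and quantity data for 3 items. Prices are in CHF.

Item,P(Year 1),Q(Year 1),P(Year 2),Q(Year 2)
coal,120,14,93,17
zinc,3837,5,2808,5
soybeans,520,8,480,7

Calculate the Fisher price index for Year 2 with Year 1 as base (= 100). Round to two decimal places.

Laspeyres component (base-period weights):
ΣP(Year 2)Q(Year 1) = 93×14 + 2808×5 + 480×8 = 1302 + 14040 + 3840 = 19182
ΣP(Year 1)Q(Year 1) = 120×14 + 3837×5 + 520×8 = 1680 + 19185 + 4160 = 25025
L = 19182 / 25025 × 100 = 76.6513
Paasche component (current-period weights):
ΣP(Year 2)Q(Year 2) = 93×17 + 2808×5 + 480×7 = 1581 + 14040 + 3360 = 18981
ΣP(Year 1)Q(Year 2) = 120×17 + 3837×5 + 520×7 = 2040 + 19185 + 3640 = 24865
P = 18981 / 24865 × 100 = 76.3362
Fisher = √(L × P) = √(76.6513 × 76.3362) = 76.4936

76.49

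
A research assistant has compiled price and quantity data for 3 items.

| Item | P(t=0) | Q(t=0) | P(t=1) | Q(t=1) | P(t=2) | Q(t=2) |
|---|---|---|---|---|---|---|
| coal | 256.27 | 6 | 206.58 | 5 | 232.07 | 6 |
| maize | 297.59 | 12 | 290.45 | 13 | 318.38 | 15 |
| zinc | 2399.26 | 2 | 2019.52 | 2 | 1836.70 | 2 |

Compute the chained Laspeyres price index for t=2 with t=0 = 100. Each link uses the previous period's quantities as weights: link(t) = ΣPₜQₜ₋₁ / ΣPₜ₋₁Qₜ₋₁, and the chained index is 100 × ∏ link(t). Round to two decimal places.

Link t=0→t=1:
ΣP(t=1)Q(t=0) = 206.58×6 + 290.45×12 + 2019.52×2 = 1239.48 + 3485.4 + 4039.04 = 8763.92
ΣP(t=0)Q(t=0) = 256.27×6 + 297.59×12 + 2399.26×2 = 1537.62 + 3571.08 + 4798.52 = 9907.22
link = 8763.92/9907.22 = 0.884599
Link t=1→t=2:
ΣP(t=2)Q(t=1) = 232.07×5 + 318.38×13 + 1836.70×2 = 1160.35 + 4138.94 + 3673.4 = 8972.69
ΣP(t=1)Q(t=1) = 206.58×5 + 290.45×13 + 2019.52×2 = 1032.9 + 3775.85 + 4039.04 = 8847.79
link = 8972.69/8847.79 = 1.014117
Chained index = 100 × 0.884599 × 1.014117 = 89.7087

89.71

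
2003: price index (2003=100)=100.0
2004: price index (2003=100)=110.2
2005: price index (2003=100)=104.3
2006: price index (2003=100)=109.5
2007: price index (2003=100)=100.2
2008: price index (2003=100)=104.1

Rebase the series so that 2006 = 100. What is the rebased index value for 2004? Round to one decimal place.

100.6

Rebased(2004) = 110.2 / 109.5 × 100 = 100.6393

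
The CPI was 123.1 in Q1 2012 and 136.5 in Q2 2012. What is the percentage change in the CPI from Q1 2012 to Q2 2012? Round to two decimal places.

Change = (136.5 − 123.1) / 123.1 × 100
       = 13.4 / 123.1 × 100 = 10.8855%

10.89%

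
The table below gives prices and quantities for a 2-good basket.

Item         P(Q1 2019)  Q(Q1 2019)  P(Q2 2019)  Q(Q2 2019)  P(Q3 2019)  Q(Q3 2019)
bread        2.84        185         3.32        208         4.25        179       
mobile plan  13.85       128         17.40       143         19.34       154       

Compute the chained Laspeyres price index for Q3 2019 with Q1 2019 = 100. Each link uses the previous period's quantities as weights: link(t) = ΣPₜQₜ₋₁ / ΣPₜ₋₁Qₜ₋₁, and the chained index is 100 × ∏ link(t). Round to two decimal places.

141.95

Link Q1 2019→Q2 2019:
ΣP(Q2 2019)Q(Q1 2019) = 3.32×185 + 17.40×128 = 614.2 + 2227.2 = 2841.4
ΣP(Q1 2019)Q(Q1 2019) = 2.84×185 + 13.85×128 = 525.4 + 1772.8 = 2298.2
link = 2841.4/2298.2 = 1.236359
Link Q2 2019→Q3 2019:
ΣP(Q3 2019)Q(Q2 2019) = 4.25×208 + 19.34×143 = 884 + 2765.62 = 3649.62
ΣP(Q2 2019)Q(Q2 2019) = 3.32×208 + 17.40×143 = 690.56 + 2488.2 = 3178.76
link = 3649.62/3178.76 = 1.148127
Chained index = 100 × 1.236359 × 1.148127 = 141.9497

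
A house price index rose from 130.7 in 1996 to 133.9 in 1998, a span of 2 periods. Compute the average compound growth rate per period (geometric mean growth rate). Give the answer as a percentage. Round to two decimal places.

1.22%

Growth factor = (133.9/130.7)^(1/2) = (1.024484)^(1/2) = 1.012168
Growth rate = 1.012168 − 1 = 0.012168 = 1.2168%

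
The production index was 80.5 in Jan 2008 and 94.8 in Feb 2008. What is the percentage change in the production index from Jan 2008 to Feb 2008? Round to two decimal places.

Change = (94.8 − 80.5) / 80.5 × 100
       = 14.3 / 80.5 × 100 = 17.7640%

17.76%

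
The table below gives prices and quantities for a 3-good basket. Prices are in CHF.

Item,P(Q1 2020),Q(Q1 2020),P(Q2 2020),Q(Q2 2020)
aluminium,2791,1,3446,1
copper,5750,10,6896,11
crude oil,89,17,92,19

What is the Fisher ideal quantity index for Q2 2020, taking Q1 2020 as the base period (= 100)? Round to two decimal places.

Laspeyres component (base-period weights):
ΣP(Q1 2020)Q(Q2 2020) = 2791×1 + 5750×11 + 89×19 = 2791 + 63250 + 1691 = 67732
ΣP(Q1 2020)Q(Q1 2020) = 2791×1 + 5750×10 + 89×17 = 2791 + 57500 + 1513 = 61804
L = 67732 / 61804 × 100 = 109.5916
Paasche component (current-period weights):
ΣP(Q2 2020)Q(Q2 2020) = 3446×1 + 6896×11 + 92×19 = 3446 + 75856 + 1748 = 81050
ΣP(Q2 2020)Q(Q1 2020) = 3446×1 + 6896×10 + 92×17 = 3446 + 68960 + 1564 = 73970
P = 81050 / 73970 × 100 = 109.5714
Fisher = √(L × P) = √(109.5916 × 109.5714) = 109.5815

109.58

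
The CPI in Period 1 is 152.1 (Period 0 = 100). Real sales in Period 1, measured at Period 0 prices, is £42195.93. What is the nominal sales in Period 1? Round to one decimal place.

Nominal = Real × (Index/100) = 42195.93 × (152.1/100)
        = 42195.93 × 1.521 = 64180.0095

64180.0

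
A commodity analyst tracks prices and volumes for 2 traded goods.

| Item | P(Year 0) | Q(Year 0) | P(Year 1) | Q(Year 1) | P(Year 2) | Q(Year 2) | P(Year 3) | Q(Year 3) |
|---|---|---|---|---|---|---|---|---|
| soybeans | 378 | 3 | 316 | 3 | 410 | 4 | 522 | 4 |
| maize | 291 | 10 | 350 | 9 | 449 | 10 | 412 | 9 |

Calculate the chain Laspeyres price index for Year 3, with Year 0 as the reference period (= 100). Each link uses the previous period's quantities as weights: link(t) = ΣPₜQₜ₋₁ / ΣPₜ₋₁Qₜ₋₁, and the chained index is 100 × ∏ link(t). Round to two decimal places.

143.27

Link Year 0→Year 1:
ΣP(Year 1)Q(Year 0) = 316×3 + 350×10 = 948 + 3500 = 4448
ΣP(Year 0)Q(Year 0) = 378×3 + 291×10 = 1134 + 2910 = 4044
link = 4448/4044 = 1.099901
Link Year 1→Year 2:
ΣP(Year 2)Q(Year 1) = 410×3 + 449×9 = 1230 + 4041 = 5271
ΣP(Year 1)Q(Year 1) = 316×3 + 350×9 = 948 + 3150 = 4098
link = 5271/4098 = 1.286237
Link Year 2→Year 3:
ΣP(Year 3)Q(Year 2) = 522×4 + 412×10 = 2088 + 4120 = 6208
ΣP(Year 2)Q(Year 2) = 410×4 + 449×10 = 1640 + 4490 = 6130
link = 6208/6130 = 1.012724
Chained index = 100 × 1.099901 × 1.286237 × 1.012724 = 143.2735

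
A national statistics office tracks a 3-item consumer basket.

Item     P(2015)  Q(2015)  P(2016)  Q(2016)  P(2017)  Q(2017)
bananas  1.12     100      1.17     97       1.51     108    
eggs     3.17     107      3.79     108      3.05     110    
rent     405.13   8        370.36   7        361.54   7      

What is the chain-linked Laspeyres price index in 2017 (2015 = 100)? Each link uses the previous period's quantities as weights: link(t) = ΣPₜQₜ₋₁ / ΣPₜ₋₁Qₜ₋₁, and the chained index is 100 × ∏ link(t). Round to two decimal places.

Link 2015→2016:
ΣP(2016)Q(2015) = 1.17×100 + 3.79×107 + 370.36×8 = 117 + 405.53 + 2962.88 = 3485.41
ΣP(2015)Q(2015) = 1.12×100 + 3.17×107 + 405.13×8 = 112 + 339.19 + 3241.04 = 3692.23
link = 3485.41/3692.23 = 0.943985
Link 2016→2017:
ΣP(2017)Q(2016) = 1.51×97 + 3.05×108 + 361.54×7 = 146.47 + 329.4 + 2530.78 = 3006.65
ΣP(2016)Q(2016) = 1.17×97 + 3.79×108 + 370.36×7 = 113.49 + 409.32 + 2592.52 = 3115.33
link = 3006.65/3115.33 = 0.965114
Chained index = 100 × 0.943985 × 0.965114 = 91.1054

91.11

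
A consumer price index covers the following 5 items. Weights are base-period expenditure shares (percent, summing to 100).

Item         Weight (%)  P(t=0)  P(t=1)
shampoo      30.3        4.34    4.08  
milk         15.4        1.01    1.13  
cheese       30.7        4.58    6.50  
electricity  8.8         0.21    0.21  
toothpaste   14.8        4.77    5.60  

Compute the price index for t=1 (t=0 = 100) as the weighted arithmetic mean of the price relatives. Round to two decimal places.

115.46

shampoo: 30.3 × (4.08/4.34) = 30.3 × 0.940092 = 28.4848
milk: 15.4 × (1.13/1.01) = 15.4 × 1.118812 = 17.2297
cheese: 30.7 × (6.50/4.58) = 30.7 × 1.419214 = 43.5699
electricity: 8.8 × (0.21/0.21) = 8.8 × 1.000000 = 8.8000
toothpaste: 14.8 × (5.60/4.77) = 14.8 × 1.174004 = 17.3753
Index = Σ wᵢ·(p₁ᵢ/p₀ᵢ) = 28.4848 + 17.2297 + 43.5699 + 8.8000 + 17.3753 = 115.4596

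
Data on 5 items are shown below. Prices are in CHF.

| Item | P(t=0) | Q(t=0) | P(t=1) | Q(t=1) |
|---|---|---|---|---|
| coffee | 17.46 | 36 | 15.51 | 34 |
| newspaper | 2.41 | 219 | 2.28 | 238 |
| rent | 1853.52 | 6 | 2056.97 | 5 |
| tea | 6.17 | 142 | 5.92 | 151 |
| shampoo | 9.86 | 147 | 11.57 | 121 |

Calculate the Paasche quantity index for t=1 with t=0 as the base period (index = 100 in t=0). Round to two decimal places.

Paasche quantity index uses current-period prices as weights.
ΣP(t=1)·Q(t=1) = 15.51×34 + 2.28×238 + 2056.97×5 + 5.92×151 + 11.57×121 = 527.34 + 542.64 + 10284.85 + 893.92 + 1399.97 = 13648.72
ΣP(t=1)·Q(t=0) = 15.51×36 + 2.28×219 + 2056.97×6 + 5.92×142 + 11.57×147 = 558.36 + 499.32 + 12341.82 + 840.64 + 1700.79 = 15940.93
Index = 13648.72 / 15940.93 × 100 = 85.6206

85.62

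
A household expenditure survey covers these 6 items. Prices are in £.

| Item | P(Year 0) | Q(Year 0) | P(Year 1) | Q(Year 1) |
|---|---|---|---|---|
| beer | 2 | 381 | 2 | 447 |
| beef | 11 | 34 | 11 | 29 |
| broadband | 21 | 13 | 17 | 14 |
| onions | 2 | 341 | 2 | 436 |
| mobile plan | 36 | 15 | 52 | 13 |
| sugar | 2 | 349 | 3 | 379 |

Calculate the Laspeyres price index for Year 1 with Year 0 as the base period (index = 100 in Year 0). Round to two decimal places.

Laspeyres price index uses base-period quantities as weights.
ΣP(Year 1)·Q(Year 0) = 2×381 + 11×34 + 17×13 + 2×341 + 52×15 + 3×349 = 762 + 374 + 221 + 682 + 780 + 1047 = 3866
ΣP(Year 0)·Q(Year 0) = 2×381 + 11×34 + 21×13 + 2×341 + 36×15 + 2×349 = 762 + 374 + 273 + 682 + 540 + 698 = 3329
Index = 3866 / 3329 × 100 = 116.1310

116.13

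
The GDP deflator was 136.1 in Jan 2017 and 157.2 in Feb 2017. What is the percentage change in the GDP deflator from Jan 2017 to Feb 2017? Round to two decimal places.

Change = (157.2 − 136.1) / 136.1 × 100
       = 21.1 / 136.1 × 100 = 15.5033%

15.50%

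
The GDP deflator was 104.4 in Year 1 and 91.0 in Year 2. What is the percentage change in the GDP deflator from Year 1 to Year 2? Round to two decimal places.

-12.84%

Change = (91.0 − 104.4) / 104.4 × 100
       = -13.4 / 104.4 × 100 = -12.8352%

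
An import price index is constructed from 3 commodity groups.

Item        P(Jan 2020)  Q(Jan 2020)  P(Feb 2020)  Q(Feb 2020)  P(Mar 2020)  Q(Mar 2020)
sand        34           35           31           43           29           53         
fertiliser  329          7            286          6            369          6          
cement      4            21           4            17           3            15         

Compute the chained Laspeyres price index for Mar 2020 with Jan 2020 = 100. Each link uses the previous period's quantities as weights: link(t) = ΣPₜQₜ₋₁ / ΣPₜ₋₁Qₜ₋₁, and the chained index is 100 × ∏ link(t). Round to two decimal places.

99.88

Link Jan 2020→Feb 2020:
ΣP(Feb 2020)Q(Jan 2020) = 31×35 + 286×7 + 4×21 = 1085 + 2002 + 84 = 3171
ΣP(Jan 2020)Q(Jan 2020) = 34×35 + 329×7 + 4×21 = 1190 + 2303 + 84 = 3577
link = 3171/3577 = 0.886497
Link Feb 2020→Mar 2020:
ΣP(Mar 2020)Q(Feb 2020) = 29×43 + 369×6 + 3×17 = 1247 + 2214 + 51 = 3512
ΣP(Feb 2020)Q(Feb 2020) = 31×43 + 286×6 + 4×17 = 1333 + 1716 + 68 = 3117
link = 3512/3117 = 1.126724
Chained index = 100 × 0.886497 × 1.126724 = 99.8838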